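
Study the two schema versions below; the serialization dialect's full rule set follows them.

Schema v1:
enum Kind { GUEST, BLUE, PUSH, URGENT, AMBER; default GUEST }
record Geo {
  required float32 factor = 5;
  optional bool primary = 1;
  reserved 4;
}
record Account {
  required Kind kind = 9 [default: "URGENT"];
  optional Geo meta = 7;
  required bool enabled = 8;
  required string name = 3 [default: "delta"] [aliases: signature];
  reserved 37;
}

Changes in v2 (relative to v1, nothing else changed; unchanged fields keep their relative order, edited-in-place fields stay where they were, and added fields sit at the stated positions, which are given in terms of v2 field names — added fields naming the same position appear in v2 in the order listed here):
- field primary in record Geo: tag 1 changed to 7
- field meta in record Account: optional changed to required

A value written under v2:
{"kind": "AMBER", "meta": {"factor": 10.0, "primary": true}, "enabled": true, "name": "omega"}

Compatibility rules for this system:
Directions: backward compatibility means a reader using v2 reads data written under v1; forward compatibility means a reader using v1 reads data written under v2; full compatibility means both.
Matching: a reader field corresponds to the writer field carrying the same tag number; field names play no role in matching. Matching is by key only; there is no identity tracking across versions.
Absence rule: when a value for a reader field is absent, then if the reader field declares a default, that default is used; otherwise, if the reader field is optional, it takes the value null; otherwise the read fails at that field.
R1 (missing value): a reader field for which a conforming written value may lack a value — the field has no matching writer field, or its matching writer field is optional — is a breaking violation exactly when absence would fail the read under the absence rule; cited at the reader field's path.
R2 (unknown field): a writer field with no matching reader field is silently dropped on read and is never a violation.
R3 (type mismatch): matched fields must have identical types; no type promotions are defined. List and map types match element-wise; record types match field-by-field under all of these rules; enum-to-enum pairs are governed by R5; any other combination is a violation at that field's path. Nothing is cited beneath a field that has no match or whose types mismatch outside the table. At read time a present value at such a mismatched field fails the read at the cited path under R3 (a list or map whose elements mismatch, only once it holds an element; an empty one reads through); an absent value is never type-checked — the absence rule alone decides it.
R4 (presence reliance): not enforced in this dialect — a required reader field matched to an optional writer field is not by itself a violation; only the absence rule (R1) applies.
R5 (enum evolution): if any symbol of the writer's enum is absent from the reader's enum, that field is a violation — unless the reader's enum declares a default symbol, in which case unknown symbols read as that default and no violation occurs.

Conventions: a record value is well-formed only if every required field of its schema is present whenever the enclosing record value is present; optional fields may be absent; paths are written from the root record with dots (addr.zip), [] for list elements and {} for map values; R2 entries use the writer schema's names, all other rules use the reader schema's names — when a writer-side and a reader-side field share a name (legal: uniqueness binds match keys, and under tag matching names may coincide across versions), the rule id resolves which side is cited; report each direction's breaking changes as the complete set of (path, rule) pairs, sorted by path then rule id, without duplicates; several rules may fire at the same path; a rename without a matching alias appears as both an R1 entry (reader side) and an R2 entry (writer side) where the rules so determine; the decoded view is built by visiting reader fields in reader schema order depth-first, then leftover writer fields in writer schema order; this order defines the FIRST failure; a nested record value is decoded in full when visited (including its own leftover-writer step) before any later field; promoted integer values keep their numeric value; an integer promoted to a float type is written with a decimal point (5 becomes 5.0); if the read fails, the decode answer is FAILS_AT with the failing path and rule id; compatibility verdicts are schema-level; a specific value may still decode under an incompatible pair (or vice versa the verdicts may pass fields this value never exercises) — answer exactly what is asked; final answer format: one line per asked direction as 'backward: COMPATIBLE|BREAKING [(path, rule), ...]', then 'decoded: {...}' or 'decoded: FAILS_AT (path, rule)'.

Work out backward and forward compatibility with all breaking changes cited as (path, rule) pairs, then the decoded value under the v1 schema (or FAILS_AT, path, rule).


arrows below run writer -> reader for Account
backward for Account (reader v2, writer v1):
  kind: paired with writer kind (Kind -> Kind; writer required)
  meta: paired with writer meta (Geo -> Geo; writer optional)
  enabled: paired with writer enabled (bool -> bool; writer required)
  name: paired with writer name (string -> string; writer required)
  meta.factor: paired with writer meta.factor (float32 -> float32; writer required)
  meta.primary: no writer-side match
  leftover writer field: meta.primary
  violation R1 at meta
  => backward verdict for Account: BREAKING, 1 violation(s)
forward for Account (reader v1, writer v2):
  kind: paired with writer kind (Kind -> Kind; writer required)
  meta: paired with writer meta (Geo -> Geo; writer required)
  enabled: paired with writer enabled (bool -> bool; writer required)
  name: paired with writer name (string -> string; writer required)
  meta.factor: paired with writer meta.factor (float32 -> float32; writer required)
  meta.primary: no writer-side match
  leftover writer field: meta.primary
  => no violations; forward on Account: COMPATIBLE
decode walk for Account under reader schema v1:
  kind := "AMBER"
  meta.factor := 10.0
  meta.primary := null (absent, optional -> null)
  writer meta.primary: unknown -> dropped
  enabled := true
  name := "omega"
  => decoded: {"kind": "AMBER", "meta": {"factor": 10.0, "primary": null}, "enabled": true, "name": "omega"}

backward: BREAKING [(meta, R1)]; forward: COMPATIBLE []; decoded: {"kind": "AMBER", "meta": {"factor": 10.0, "primary": null}, "enabled": true, "name": "omega"}


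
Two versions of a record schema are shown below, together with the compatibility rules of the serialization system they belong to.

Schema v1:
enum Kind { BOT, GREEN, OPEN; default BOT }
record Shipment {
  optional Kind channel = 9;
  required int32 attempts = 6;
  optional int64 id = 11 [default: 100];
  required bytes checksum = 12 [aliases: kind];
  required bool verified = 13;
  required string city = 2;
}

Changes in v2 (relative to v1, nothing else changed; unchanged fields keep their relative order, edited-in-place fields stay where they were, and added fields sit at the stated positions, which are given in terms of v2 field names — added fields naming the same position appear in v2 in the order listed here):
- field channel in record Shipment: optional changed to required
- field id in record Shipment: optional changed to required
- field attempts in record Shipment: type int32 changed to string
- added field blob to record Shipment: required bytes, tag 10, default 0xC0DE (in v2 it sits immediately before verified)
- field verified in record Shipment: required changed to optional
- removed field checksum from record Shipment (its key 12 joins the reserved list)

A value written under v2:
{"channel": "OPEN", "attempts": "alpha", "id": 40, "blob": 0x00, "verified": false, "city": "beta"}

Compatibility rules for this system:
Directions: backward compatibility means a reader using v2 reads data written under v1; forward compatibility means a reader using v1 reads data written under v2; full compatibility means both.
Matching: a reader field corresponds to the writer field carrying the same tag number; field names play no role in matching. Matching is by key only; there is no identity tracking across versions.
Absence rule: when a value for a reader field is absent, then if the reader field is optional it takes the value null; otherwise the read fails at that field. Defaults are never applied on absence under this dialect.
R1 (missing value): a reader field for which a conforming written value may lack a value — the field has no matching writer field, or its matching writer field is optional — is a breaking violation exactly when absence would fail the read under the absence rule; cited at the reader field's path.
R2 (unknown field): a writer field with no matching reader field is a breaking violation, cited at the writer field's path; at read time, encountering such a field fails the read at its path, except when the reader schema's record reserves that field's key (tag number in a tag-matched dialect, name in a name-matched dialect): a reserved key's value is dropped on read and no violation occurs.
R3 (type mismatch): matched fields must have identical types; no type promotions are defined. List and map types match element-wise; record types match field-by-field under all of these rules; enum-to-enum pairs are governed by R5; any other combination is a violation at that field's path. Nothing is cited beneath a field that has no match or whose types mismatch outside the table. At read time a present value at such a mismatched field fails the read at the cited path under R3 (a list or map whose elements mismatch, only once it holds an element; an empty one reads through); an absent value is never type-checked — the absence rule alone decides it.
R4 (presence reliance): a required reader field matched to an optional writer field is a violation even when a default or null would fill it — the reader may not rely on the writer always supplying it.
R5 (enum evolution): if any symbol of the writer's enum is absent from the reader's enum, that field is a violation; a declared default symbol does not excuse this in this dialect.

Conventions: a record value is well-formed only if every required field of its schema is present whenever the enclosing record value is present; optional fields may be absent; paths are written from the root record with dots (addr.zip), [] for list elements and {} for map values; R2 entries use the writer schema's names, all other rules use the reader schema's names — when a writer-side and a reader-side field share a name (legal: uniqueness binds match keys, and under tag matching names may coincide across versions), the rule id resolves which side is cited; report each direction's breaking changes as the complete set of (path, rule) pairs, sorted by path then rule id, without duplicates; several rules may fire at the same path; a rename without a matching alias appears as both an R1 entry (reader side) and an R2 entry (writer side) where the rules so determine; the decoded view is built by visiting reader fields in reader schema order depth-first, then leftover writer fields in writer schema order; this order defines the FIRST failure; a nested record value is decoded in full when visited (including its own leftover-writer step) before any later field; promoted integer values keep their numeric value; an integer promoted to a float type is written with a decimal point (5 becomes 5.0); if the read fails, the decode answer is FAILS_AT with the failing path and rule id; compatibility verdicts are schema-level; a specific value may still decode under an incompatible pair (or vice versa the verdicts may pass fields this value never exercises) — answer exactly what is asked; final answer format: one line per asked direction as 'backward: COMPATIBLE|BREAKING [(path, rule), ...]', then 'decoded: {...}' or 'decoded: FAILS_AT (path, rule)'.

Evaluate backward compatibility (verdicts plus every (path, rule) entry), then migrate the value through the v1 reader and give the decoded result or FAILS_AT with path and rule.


backward: BREAKING [(attempts, R3), (blob, R1), (channel, R1), (channel, R4), (id, R1), (id, R4)]; decoded: FAILS_AT (attempts, R3)

in Shipment below, arrows point writer -> reader
backward for Shipment (reader v2, writer v1):
  writer optional, Kind -> Kind: reader channel maps from writer channel
  writer required, int32 -> string: reader attempts maps from writer attempts
  writer optional, int64 -> int64: reader id maps from writer id
  blob: no writer-side match
  writer required, bool -> bool: reader verified maps from writer verified
  writer required, string -> string: reader city maps from writer city
  leftover writer field: checksum
  R3 fires at attempts
  R1 fires at blob
  R1 fires at channel
  R4 fires at channel
  R1 fires at id
  R4 fires at id
  => 6 violation(s): backward is BREAKING for Shipment
migrating the Shipment value to v1:
  channel := "OPEN"
  read fails at attempts under R3
  => FAILS_AT (attempts, R3)
ruling out the remaining Shipment differences:
  field verified in record Shipment: required changed to optional -> matters only for Shipment's forward compatibility — outside the asked direction
  removed field checksum from record Shipment (its key 12 joins the reserved list) -> matters only for Shipment's forward compatibility — outside the asked direction


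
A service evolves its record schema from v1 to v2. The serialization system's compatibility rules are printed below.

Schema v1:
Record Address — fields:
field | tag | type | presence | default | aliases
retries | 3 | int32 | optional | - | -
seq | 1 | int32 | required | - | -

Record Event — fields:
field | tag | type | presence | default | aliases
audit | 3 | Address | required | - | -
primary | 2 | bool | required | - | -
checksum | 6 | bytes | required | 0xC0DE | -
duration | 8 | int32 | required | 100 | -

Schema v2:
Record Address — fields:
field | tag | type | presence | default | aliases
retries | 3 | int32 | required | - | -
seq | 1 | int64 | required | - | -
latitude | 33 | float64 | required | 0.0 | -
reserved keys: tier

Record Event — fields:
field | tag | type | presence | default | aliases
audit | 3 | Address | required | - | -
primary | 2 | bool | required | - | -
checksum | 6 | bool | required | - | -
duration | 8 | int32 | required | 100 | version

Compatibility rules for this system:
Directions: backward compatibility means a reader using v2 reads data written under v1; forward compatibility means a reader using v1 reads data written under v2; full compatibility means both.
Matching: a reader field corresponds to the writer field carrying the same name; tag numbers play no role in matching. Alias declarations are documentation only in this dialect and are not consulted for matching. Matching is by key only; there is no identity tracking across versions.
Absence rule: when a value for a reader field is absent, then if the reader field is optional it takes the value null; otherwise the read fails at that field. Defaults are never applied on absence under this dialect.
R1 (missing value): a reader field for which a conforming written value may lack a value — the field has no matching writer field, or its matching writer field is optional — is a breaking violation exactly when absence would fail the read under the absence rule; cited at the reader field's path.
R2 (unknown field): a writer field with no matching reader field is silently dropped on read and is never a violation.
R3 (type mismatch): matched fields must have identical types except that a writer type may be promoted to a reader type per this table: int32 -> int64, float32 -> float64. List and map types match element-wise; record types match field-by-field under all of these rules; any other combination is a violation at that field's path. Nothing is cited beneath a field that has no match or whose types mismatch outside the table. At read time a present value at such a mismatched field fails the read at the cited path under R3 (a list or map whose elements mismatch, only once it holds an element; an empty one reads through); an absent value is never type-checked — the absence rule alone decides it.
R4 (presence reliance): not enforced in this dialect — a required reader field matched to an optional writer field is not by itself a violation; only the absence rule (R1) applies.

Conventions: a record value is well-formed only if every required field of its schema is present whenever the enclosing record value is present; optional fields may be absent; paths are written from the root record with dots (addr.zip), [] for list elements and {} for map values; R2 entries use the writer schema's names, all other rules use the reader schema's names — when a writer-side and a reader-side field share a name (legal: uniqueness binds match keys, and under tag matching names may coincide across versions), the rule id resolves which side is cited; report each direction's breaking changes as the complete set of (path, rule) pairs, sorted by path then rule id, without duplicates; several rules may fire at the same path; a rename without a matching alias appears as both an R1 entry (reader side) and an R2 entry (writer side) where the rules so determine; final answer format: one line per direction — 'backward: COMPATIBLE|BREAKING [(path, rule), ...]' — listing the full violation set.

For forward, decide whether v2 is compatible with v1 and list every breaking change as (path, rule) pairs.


forward: BREAKING [(audit.seq, R3), (checksum, R3)]

in Event below, arrows point writer -> reader
forward on Event — v1 reading data written by v2:
  audit: Address -> Address, writer required; from audit
  primary: bool -> bool, writer required; from primary
  checksum: bool -> bytes, writer required; from checksum
  duration: int32 -> int32, writer required; from duration
  audit.retries: int32 -> int32, writer required; from audit.retries
  audit.seq: int64 -> int32, writer required; from audit.seq
  writer audit.latitude: unknown to reader
  violation R3 at audit.seq
  violation R3 at checksum
  => forward: BREAKING (2)
diffs on Event not affecting the asked answer:
  field retries in record Address: optional changed to required -> fires only in the backward direction of Event, which is not asked here
  added field latitude to record Address: required float64, tag 33, default 0.0 (in v2 it sits last) -> fires only in the backward direction of Event, which is not asked here


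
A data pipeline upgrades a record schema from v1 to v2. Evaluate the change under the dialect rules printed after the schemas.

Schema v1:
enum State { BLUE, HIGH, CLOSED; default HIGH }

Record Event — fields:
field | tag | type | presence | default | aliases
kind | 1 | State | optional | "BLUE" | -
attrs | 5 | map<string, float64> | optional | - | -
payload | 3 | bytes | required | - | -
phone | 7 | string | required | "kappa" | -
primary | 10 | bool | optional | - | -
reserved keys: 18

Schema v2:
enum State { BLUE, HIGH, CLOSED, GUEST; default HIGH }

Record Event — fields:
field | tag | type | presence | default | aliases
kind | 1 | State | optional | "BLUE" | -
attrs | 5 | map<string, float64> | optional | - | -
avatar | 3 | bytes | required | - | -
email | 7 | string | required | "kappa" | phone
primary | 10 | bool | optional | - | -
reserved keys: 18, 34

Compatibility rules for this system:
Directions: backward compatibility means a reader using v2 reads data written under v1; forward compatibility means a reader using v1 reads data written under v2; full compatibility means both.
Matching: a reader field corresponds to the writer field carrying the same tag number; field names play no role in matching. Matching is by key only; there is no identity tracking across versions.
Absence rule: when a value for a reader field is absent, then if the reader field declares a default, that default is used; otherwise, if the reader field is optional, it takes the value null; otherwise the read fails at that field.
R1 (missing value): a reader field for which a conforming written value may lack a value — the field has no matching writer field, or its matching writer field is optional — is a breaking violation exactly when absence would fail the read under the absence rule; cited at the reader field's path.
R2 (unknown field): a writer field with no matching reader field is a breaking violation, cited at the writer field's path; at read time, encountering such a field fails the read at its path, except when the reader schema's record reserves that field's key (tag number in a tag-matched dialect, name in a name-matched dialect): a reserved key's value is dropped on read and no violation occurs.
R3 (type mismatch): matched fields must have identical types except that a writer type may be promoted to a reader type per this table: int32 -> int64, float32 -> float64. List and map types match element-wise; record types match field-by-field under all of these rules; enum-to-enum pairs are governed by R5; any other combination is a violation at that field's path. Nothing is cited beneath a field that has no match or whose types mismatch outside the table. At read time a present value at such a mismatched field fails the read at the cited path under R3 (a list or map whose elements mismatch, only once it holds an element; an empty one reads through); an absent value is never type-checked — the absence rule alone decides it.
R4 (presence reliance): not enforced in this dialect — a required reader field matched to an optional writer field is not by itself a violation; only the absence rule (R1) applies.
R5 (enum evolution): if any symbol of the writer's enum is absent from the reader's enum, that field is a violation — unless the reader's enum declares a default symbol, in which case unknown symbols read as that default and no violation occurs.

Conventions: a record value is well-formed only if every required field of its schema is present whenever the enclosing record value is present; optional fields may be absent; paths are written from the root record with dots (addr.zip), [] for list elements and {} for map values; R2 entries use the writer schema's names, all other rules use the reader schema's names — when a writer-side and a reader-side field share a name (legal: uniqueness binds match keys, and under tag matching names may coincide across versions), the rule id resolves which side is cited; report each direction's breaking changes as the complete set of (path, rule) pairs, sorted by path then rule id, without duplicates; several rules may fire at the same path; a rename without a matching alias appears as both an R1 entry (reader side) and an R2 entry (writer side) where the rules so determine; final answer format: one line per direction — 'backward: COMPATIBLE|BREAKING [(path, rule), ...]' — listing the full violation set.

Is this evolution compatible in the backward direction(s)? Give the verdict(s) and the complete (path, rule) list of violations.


backward: COMPATIBLE []

the writer's type comes first in each Event pair
backward for Event (reader v2, writer v1):
  kind: paired with writer kind (State -> State; writer optional)
  attrs: paired with writer attrs (map<string, float64> -> map<string, float64>; writer optional)
  avatar: paired with writer payload (bytes -> bytes; writer required)
  email: paired with writer phone (string -> string; writer required)
  primary: paired with writer primary (bool -> bool; writer optional)
  => backward: COMPATIBLE
ruling out the remaining Event differences:
  enum State (field kind in record Event): symbol GUEST added -> fires no rule on Event, leaving the asked answer as it is
  renamed field phone to email in record Event (alias phone declared on the renamed field) -> fires no rule on Event, leaving the asked answer as it is
  renamed field payload to avatar in record Event -> fires no rule on Event, leaving the asked answer as it is


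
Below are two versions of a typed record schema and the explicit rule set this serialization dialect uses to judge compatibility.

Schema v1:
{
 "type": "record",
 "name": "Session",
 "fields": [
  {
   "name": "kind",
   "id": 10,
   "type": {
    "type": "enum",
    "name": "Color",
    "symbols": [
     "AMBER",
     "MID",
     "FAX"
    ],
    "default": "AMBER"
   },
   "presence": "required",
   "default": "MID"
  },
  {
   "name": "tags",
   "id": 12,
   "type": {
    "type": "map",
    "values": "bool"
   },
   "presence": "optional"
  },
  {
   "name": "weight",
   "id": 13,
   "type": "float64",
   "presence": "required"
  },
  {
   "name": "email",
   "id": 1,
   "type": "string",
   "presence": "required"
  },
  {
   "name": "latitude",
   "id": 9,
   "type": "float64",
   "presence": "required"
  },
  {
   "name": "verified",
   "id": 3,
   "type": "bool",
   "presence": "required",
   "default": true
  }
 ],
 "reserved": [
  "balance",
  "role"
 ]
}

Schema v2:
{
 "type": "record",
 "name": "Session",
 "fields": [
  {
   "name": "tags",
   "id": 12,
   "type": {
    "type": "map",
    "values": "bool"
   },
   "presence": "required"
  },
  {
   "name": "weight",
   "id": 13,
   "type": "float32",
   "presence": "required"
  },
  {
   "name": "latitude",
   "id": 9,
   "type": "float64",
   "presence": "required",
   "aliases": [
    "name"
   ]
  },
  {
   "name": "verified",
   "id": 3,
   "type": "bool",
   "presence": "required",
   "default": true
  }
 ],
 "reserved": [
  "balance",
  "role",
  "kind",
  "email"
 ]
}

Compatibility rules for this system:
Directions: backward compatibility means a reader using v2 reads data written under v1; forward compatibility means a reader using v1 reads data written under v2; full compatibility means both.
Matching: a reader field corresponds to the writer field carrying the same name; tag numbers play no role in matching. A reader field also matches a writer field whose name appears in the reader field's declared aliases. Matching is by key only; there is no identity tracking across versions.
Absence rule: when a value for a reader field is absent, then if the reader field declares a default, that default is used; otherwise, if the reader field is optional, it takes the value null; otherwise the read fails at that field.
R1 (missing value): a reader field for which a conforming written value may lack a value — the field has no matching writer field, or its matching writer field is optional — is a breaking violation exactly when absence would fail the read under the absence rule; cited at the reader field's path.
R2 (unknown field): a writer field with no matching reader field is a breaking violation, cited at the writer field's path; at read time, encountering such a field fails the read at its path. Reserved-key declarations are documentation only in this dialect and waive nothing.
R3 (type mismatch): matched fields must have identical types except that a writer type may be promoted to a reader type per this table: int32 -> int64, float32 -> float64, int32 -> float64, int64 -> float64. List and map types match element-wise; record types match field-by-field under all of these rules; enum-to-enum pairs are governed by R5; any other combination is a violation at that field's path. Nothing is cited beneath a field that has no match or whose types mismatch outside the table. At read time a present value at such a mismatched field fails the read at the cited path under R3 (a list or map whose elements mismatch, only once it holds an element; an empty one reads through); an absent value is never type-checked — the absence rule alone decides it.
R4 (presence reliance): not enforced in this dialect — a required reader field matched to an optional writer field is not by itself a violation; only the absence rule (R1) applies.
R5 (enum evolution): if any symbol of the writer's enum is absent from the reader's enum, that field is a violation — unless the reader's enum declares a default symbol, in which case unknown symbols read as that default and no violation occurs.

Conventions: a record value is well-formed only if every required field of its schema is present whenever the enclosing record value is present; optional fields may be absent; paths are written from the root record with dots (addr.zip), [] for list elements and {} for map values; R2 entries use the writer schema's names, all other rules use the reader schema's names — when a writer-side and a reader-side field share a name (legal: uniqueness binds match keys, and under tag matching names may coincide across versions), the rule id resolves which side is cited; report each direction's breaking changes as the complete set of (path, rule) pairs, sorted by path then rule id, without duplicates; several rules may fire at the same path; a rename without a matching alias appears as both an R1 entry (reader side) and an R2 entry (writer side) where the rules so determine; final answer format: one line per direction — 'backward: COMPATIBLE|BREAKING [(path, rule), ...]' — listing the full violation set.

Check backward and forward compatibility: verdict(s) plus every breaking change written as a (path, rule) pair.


arrows below run writer -> reader for Session
backward on Session — v2 reading data written by v1:
  tags: paired with writer tags (map<string, bool> -> map<string, bool>; writer optional)
  weight: paired with writer weight (float64 -> float32; writer required)
  latitude: paired with writer latitude (float64 -> float64; writer required)
  verified: paired with writer verified (bool -> bool; writer required)
  writer kind: unknown to reader
  writer email: unknown to reader
  R2 fires at email
  R2 fires at kind
  R1 fires at tags
  R3 fires at weight
  => backward: BREAKING (4)
forward on Session — v1 reading data written by v2:
  no writer field matches reader kind
  tags: paired with writer tags (map<string, bool> -> map<string, bool>; writer required)
  weight: paired with writer weight (float32 -> float64; writer required)
  no writer field matches reader email
  latitude: paired with writer latitude (float64 -> float64; writer required)
  verified: paired with writer verified (bool -> bool; writer required)
  R1 fires at email
  => forward: BREAKING (1)

backward: BREAKING [(email, R2), (kind, R2), (tags, R1), (weight, R3)]; forward: BREAKING [(email, R1)]


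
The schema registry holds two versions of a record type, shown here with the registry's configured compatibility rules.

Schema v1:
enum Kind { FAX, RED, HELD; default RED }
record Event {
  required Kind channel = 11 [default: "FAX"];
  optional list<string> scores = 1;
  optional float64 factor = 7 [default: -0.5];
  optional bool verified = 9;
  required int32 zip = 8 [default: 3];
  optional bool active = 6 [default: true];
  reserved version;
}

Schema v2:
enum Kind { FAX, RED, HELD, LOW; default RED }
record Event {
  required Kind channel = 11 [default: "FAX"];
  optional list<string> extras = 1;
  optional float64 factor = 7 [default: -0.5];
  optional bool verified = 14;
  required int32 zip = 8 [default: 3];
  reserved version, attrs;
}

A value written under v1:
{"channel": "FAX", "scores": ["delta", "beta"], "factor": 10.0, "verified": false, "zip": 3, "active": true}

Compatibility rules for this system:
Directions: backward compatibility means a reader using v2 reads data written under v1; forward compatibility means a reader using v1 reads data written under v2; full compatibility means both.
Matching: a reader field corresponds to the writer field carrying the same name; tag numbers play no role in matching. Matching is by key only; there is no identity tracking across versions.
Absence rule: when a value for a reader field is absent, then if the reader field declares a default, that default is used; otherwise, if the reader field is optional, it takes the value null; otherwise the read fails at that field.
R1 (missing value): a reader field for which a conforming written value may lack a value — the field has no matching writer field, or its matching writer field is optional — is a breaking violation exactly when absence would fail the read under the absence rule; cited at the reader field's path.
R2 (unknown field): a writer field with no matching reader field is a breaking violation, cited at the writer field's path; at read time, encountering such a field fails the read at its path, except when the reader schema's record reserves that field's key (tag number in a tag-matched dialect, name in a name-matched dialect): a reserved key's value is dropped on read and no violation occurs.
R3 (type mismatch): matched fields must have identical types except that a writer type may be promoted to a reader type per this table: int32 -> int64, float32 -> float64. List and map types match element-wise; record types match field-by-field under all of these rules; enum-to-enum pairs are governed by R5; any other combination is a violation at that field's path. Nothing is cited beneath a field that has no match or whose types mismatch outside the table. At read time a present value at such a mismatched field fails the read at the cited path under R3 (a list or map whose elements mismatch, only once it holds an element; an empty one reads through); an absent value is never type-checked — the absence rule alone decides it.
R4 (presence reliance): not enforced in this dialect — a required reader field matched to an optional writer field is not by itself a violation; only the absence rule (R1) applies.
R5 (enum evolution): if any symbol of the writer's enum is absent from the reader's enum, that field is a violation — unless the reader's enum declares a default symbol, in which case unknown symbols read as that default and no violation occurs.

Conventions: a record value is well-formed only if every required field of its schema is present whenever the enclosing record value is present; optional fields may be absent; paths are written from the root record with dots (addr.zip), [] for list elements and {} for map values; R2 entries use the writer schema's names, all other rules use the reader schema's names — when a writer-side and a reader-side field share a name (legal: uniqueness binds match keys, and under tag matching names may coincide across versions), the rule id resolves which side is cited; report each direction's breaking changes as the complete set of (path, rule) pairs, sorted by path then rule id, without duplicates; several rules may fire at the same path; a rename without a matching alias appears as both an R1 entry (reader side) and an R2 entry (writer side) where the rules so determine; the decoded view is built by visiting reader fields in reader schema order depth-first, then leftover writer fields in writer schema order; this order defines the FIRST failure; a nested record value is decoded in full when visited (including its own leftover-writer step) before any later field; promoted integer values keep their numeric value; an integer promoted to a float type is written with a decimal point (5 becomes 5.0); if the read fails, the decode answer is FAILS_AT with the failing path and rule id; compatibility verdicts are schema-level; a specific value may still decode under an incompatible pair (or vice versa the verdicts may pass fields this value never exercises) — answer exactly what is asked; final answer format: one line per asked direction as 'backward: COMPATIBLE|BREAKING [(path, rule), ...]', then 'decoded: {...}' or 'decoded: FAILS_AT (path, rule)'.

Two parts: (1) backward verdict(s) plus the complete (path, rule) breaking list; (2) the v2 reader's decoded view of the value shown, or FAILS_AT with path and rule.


backward: BREAKING [(active, R2), (scores, R2)]; decoded: FAILS_AT (scores, R2)

the writer's type comes first in each Event pair
backward pass over Event, reader schema v2, writer schema v1:
  channel <- channel (Kind -> Kind, writer required)
  extras: no writer match
  factor <- factor (float64 -> float64, writer optional)
  verified <- verified (bool -> bool, writer optional)
  zip <- zip (int32 -> int32, writer required)
  writer scores: unknown to reader
  writer active: unknown to reader
  R2 fires at active
  R2 fires at scores
  => backward: BREAKING (2)
decode walk for Event under reader schema v2:
  channel := "FAX"
  extras := null (absent, optional -> null)
  factor := 10.0
  verified := false
  zip := 3
  read fails at scores under R2 (unknown field)
  => FAILS_AT (scores, R2)
the rest of the Event diff is inert for this question:
  field verified in record Event: tag 9 changed to 14 -> no rule fires on it in Event's dialect; the asked verdict holds
  enum Kind (field channel in record Event): symbol LOW added -> no rule fires on it in Event's dialect; the asked verdict holds


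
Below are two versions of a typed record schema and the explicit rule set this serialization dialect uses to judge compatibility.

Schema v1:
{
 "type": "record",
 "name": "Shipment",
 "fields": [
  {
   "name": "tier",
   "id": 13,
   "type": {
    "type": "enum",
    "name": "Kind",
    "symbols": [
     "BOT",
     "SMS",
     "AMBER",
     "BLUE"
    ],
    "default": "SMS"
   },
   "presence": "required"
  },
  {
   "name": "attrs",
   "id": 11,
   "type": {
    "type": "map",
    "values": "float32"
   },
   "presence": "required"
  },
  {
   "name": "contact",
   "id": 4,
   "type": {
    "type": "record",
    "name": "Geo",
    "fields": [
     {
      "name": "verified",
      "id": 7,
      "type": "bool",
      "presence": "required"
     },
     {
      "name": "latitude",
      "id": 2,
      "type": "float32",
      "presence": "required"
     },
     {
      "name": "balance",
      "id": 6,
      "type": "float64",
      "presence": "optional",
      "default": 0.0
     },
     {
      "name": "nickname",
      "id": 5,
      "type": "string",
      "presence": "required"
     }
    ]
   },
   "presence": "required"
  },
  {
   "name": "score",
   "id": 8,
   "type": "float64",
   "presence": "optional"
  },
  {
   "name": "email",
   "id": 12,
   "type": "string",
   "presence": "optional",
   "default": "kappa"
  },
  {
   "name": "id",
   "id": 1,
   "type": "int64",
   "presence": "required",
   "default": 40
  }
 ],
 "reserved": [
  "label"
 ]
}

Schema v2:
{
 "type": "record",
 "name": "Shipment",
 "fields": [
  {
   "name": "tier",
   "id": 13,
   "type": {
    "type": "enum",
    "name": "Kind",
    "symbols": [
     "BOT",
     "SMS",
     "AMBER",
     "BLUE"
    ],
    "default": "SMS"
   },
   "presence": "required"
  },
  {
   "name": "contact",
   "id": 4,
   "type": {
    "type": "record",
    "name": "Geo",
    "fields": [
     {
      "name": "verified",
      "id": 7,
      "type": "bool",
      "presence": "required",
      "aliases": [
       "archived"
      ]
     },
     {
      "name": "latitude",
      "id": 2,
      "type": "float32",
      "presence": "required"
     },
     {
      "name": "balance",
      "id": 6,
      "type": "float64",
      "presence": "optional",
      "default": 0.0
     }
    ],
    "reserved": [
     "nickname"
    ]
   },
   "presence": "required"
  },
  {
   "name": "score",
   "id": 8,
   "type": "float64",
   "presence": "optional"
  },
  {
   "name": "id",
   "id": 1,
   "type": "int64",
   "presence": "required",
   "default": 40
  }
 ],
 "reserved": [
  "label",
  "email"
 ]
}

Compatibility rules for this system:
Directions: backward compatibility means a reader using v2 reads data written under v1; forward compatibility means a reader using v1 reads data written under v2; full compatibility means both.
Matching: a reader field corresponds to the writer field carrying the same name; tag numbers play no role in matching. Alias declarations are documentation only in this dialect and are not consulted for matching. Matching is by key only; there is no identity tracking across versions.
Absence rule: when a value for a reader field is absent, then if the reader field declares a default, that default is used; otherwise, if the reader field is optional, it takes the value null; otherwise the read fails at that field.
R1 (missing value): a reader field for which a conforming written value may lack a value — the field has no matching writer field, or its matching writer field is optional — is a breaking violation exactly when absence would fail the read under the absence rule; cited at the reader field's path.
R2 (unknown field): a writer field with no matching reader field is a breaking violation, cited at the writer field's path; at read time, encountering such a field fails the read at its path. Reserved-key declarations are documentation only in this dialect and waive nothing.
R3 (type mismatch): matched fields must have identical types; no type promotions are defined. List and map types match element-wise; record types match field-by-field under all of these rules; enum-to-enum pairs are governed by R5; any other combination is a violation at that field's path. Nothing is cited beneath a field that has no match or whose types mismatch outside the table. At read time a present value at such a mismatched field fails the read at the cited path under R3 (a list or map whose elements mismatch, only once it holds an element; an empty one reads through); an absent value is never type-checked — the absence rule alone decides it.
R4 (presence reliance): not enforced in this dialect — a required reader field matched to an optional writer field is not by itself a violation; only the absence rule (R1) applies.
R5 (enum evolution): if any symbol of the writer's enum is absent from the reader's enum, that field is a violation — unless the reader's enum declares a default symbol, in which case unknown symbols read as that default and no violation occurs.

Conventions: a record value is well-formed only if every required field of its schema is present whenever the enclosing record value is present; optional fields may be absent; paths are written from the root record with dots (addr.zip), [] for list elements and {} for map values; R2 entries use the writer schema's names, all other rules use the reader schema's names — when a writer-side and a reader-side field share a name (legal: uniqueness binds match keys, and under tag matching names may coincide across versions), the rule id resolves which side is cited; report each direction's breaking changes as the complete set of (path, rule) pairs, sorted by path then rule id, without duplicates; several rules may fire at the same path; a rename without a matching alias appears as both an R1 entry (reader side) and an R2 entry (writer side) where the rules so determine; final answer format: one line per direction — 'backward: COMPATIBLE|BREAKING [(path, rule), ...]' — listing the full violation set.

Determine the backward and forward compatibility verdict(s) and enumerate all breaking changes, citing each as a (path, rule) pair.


arrows below run writer -> reader for Shipment
backward on Shipment — v2 reading data written by v1:
  tier: Kind -> Kind, writer required; from tier
  contact: Geo -> Geo, writer required; from contact
  score: float64 -> float64, writer optional; from score
  id: int64 -> int64, writer required; from id
  writer attrs: unknown to reader
  writer email: unknown to reader
  contact.verified: bool -> bool, writer required; from contact.verified
  contact.latitude: float32 -> float32, writer required; from contact.latitude
  contact.balance: float64 -> float64, writer optional; from contact.balance
  writer contact.nickname: unknown to reader
  rule R2 violated at attrs
  rule R2 violated at contact.nickname
  rule R2 violated at email
  => backward verdict for Shipment: BREAKING, 3 violation(s)
forward on Shipment — v1 reading data written by v2:
  tier: Kind -> Kind, writer required; from tier
  no writer field matches reader attrs
  contact: Geo -> Geo, writer required; from contact
  score: float64 -> float64, writer optional; from score
  no writer field matches reader email
  id: int64 -> int64, writer required; from id
  contact.verified: bool -> bool, writer required; from contact.verified
  contact.latitude: float32 -> float32, writer required; from contact.latitude
  contact.balance: float64 -> float64, writer optional; from contact.balance
  no writer field matches reader contact.nickname
  rule R1 violated at attrs
  rule R1 violated at contact.nickname
  => forward verdict for Shipment: BREAKING, 2 violation(s)

backward: BREAKING [(attrs, R2), (contact.nickname, R2), (email, R2)]; forward: BREAKING [(attrs, R1), (contact.nickname, R1)]
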